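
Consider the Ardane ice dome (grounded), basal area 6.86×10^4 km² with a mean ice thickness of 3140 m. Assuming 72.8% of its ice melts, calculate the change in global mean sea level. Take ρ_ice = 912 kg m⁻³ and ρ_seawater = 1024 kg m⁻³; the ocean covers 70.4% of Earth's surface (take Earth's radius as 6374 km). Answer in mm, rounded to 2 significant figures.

≈ 390 mm

Ardane: ice volume = 6.86×10^4 km² × 3140 m = 2.154×10^5 km³; 0.728 × 2.154×10^5 × (912/1024) = 1.397×10^5 km³ of water.
Spread over 3.59×10^14 m² of ocean, Δh = 1.397×10^14 / 3.59×10^14 = 0.389 m = 390 mm.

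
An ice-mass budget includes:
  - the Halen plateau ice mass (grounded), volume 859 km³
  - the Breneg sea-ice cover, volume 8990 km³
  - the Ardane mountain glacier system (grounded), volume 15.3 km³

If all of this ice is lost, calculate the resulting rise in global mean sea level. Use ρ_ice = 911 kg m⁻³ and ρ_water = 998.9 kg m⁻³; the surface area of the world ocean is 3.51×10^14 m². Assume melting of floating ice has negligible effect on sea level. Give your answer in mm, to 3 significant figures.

Halen: 859 km³ × (911/998.9) = 783.4 km³ of water.
The Breneg sea-ice cover is floating and already displaces its own weight of water, so its melt adds essentially nothing to sea level.
Ardane: 15.3 km³ × (911/998.9) = 13.95 km³ of water.
Total added water ≈ 7.974×10^11 m³ over 3.51×10^14 m² → Δh = 2.27×10^-3 m = 2.27 mm.

≈ 2.27 mm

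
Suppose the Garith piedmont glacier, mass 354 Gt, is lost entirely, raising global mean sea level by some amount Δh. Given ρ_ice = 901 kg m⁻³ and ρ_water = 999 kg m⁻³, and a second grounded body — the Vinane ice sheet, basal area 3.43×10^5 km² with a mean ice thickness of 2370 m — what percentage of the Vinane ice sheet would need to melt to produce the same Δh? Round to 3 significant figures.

Equal sea-level rise means equal mass of meltwater, i.e. equal mass of ice lost.
Ice mass of Garith: 3.540×10^14 kg; ice mass of Vinane: 7.324×10^17 kg.
Fraction required = 3.540×10^14 / 7.324×10^17 = 4.83×10^-4 → 0.0483 %.

≈ 0.0483 %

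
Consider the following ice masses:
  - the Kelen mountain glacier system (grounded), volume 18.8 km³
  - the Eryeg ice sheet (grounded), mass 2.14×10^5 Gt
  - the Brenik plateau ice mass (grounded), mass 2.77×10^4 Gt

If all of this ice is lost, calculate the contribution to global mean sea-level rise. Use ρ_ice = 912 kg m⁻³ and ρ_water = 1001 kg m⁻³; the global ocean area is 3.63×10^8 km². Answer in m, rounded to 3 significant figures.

Kelen: 18.8 km³ × (912/1001) = 17.13 km³ of water.
Eryeg: 2.14×10^5 Gt = 2.140×10^17 kg; dividing by ρ_w = 1001 kg m⁻³ gives 2.138×10^14 m³ of water.
Brenik: 2.77×10^4 Gt = 2.770×10^16 kg; dividing by ρ_w = 1001 kg m⁻³ gives 2.767×10^13 m³ of water.
Total added water ≈ 2.415×10^14 m³ over 3.63×10^14 m² → Δh = 0.665 m.

≈ 0.665 m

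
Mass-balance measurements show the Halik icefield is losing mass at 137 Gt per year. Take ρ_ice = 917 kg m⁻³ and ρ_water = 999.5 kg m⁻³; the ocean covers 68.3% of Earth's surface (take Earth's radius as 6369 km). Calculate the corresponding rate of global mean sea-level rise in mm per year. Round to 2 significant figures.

≈ 0.39 mm/yr

ρ_w = 999.5 kg m⁻³. Annual water volume added = 137 Gt / ρ_w = 1.370×10^14 kg / 999.5 kg m⁻³ = 1.371×10^11 m³.
Δh per year = 1.371×10^11 / 3.48×10^14 = 3.94×10^-4 m = 0.39 mm.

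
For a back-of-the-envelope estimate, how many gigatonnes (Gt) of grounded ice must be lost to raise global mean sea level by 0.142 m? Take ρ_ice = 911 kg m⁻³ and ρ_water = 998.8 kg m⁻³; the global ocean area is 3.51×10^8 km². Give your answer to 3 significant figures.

≈ 4.98×10^4 Gt

Required water volume = Δh × A = 0.142 m × 3.51×10^14 m² = 4.984×10^13 m³.
ρ_w = 998.8 kg m⁻³, so the mass of water = 4.984×10^13 m³ × 998.8 kg m⁻³ = 4.978×10^16 kg = 4.98×10^4 Gt (and the same mass of ice, by conservation).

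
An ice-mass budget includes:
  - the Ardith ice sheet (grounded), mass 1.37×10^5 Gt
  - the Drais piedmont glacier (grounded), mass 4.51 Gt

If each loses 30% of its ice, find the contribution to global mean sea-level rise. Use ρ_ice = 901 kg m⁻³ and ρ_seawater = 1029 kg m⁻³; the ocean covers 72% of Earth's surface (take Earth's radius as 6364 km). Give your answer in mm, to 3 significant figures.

≈ 109 mm

Ardith: 0.3 × 1.37×10^5 Gt = 4.110×10^16 kg; dividing by ρ_w = 1029 kg m⁻³ gives 3.994×10^13 m³ of water.
Drais: 0.3 × 4.51 Gt = 1.353×10^12 kg; dividing by ρ_w = 1029 kg m⁻³ gives 1.315×10^9 m³ of water.
Total added water ≈ 3.994×10^13 m³ over 3.66×10^14 m² → Δh = 0.109 m = 109 mm.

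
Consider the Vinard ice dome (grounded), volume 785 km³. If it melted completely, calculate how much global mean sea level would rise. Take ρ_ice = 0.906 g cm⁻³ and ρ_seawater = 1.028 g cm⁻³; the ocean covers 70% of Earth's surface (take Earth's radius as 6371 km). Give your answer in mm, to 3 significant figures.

≈ 1.94 mm

Vinard: 785 km³ × (906/1028) = 691.8 km³ of water.
Spread over 3.57×10^14 m² of ocean, Δh = 6.918×10^11 / 3.57×10^14 = 1.94×10^-3 m = 1.94 mm.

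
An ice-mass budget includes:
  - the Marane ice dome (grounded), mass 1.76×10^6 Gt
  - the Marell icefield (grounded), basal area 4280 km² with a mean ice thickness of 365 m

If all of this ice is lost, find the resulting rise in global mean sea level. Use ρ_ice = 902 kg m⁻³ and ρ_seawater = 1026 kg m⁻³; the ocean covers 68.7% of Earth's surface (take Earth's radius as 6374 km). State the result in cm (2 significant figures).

Marane: 1.76×10^6 Gt = 1.760×10^18 kg; dividing by ρ_w = 1026 kg m⁻³ gives 1.715×10^15 m³ of water.
Marell: ice volume = 4280 km² × 365 m = 1562 km³; 1562 × (902/1026) = 1373 km³ of water.
Total added water ≈ 1.717×10^15 m³ over 3.51×10^14 m² → Δh = 4.89 m = 490 cm.

≈ 490 cm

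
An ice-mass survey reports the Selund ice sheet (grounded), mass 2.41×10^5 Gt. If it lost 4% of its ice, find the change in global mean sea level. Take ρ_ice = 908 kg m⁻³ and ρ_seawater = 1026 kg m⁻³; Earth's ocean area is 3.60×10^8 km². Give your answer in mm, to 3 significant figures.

Selund: 0.04 × 2.41×10^5 Gt = 9.640×10^15 kg; dividing by ρ_w = 1026 kg m⁻³ gives 9.396×10^12 m³ of water.
Spread over 3.60×10^14 m² of ocean, Δh = 9.396×10^12 / 3.60×10^14 = 0.0261 m = 26.1 mm.

≈ 26.1 mm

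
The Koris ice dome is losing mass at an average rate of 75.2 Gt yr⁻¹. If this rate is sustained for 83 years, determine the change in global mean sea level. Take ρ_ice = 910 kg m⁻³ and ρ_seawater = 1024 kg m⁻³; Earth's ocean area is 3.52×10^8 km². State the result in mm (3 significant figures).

≈ 17.3 mm

Total mass lost = 75.2 Gt/yr × 83 yr = 6242 Gt = 6.242×10^15 kg.
ρ_w = 1024 kg m⁻³, so water volume = 6.242×10^15 / 1024 = 6.095×10^12 m³.
Δh = 6.095×10^12 / 3.52×10^14 = 0.0173 m = 17.3 mm.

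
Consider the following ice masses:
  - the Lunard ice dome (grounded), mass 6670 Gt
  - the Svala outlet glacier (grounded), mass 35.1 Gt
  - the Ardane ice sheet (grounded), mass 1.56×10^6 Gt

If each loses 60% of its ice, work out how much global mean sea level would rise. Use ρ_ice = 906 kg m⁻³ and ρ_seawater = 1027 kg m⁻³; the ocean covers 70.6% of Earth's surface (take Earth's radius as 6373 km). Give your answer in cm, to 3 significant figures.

Lunard: 0.6 × 6670 Gt = 4.002×10^15 kg; dividing by ρ_w = 1027 kg m⁻³ gives 3.897×10^12 m³ of water.
Svala: 0.6 × 35.1 Gt = 2.106×10^13 kg; dividing by ρ_w = 1027 kg m⁻³ gives 2.051×10^10 m³ of water.
Ardane: 0.6 × 1.56×10^6 Gt = 9.360×10^17 kg; dividing by ρ_w = 1027 kg m⁻³ gives 9.114×10^14 m³ of water.
Total added water ≈ 9.153×10^14 m³ over 3.60×10^14 m² → Δh = 2.54 m = 254 cm.

≈ 254 cm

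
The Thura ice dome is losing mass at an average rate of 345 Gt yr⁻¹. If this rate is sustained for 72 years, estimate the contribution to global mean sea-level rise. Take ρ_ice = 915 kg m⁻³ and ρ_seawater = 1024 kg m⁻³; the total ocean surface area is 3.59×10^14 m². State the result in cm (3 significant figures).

≈ 6.76 cm

Total mass lost = 345 Gt/yr × 72 yr = 2.484×10^4 Gt = 2.484×10^16 kg.
ρ_w = 1024 kg m⁻³, so water volume = 2.484×10^16 / 1024 = 2.426×10^13 m³.
Δh = 2.426×10^13 / 3.59×10^14 = 0.0676 m = 6.76 cm.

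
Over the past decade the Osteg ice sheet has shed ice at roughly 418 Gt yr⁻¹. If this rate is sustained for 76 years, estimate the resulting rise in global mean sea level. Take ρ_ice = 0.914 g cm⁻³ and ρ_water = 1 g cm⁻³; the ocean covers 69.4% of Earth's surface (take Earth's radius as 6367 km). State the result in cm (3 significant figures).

Total mass lost = 418 Gt/yr × 76 yr = 3.177×10^4 Gt = 3.177×10^16 kg.
ρ_w = 1 g cm⁻³ = 1000 kg m⁻³, so water volume = 3.177×10^16 / 1000 = 3.177×10^13 m³.
Δh = 3.177×10^13 / 3.54×10^14 = 0.0899 m = 8.99 cm.

≈ 8.99 cm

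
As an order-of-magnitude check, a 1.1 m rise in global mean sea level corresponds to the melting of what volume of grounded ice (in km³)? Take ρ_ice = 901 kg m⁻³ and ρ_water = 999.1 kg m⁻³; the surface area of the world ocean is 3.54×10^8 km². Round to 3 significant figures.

Required water volume = Δh × A = 1.1 m × 3.54×10^14 m² = 3.894×10^14 m³ = 3.894×10^5 km³.
Ice volume = water volume × ρ_w/ρ_ice = 3.894×10^5 × 999.1/901 = 4.32×10^5 km³.

≈ 4.32×10^5 km³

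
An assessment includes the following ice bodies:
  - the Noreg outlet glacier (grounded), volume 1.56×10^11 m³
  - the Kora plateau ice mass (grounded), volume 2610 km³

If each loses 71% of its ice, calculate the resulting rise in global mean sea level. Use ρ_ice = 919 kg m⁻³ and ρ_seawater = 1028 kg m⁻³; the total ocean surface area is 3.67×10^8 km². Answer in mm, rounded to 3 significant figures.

≈ 4.78 mm

Noreg: 0.71 × 1.56×10^11 m³ × (919/1028) = 9.902×10^10 m³ of water.
Kora: 0.71 × 2610 km³ × (919/1028) = 1657 km³ of water.
Total added water ≈ 1.756×10^12 m³ over 3.67×10^14 m² → Δh = 4.78×10^-3 m = 4.78 mm.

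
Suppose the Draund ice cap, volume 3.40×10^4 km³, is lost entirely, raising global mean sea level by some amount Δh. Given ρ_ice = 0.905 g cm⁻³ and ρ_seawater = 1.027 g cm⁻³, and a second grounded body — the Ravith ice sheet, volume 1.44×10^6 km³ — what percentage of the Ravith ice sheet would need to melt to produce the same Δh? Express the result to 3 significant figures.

≈ 2.36 %

Equal sea-level rise means equal mass of meltwater, i.e. equal mass of ice lost.
Ice mass of Draund: 3.077×10^16 kg; ice mass of Ravith: 1.303×10^18 kg.
Fraction required = 3.077×10^16 / 1.303×10^18 = 0.0236 → 2.36 %.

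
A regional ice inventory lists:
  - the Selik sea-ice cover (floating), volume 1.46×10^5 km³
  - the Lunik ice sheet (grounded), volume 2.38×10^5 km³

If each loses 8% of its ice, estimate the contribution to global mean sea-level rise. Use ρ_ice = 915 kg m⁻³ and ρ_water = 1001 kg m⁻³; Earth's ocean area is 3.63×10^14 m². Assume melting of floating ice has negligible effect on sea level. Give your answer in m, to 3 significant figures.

≈ 0.0479 m

The Selik sea-ice cover is floating and already displaces its own weight of water, so its melt adds essentially nothing to sea level.
Lunik: 0.08 × 2.38×10^5 km³ × (915/1001) = 1.740×10^4 km³ of water.
Total added water ≈ 1.740×10^13 m³ over 3.63×10^14 m² → Δh = 0.0479 m.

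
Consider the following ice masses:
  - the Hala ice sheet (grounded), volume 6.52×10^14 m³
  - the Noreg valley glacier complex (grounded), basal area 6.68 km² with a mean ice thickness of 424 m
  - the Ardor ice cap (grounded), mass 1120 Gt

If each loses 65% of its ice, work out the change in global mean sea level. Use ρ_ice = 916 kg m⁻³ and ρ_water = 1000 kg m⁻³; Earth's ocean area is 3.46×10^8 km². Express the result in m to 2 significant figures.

Hala: 0.65 × 6.52×10^14 m³ × (916/1000) = 3.882×10^14 m³ of water.
Noreg: ice volume = 6.68 km² × 424 m = 2.832 km³; 0.65 × 2.832 × (916/1000) = 1.686 km³ of water.
Ardor: 0.65 × 1120 Gt = 7.280×10^14 kg; dividing by ρ_w = 1000 kg m⁻³ gives 7.280×10^11 m³ of water.
Total added water ≈ 3.889×10^14 m³ over 3.46×10^14 m² → Δh = 1.12 m.

≈ 1.1 m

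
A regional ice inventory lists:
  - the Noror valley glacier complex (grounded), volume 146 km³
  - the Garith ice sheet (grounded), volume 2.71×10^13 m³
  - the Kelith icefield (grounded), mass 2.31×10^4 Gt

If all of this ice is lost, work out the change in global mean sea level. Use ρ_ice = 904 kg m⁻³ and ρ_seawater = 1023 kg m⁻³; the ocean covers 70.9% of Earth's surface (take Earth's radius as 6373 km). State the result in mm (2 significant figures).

≈ 130 mm

Noror: 146 km³ × (904/1023) = 129.0 km³ of water.
Garith: 2.71×10^13 m³ × (904/1023) = 2.395×10^13 m³ of water.
Kelith: 2.31×10^4 Gt = 2.310×10^16 kg; dividing by ρ_w = 1023 kg m⁻³ gives 2.258×10^13 m³ of water.
Total added water ≈ 4.666×10^13 m³ over 3.62×10^14 m² → Δh = 0.129 m = 130 mm.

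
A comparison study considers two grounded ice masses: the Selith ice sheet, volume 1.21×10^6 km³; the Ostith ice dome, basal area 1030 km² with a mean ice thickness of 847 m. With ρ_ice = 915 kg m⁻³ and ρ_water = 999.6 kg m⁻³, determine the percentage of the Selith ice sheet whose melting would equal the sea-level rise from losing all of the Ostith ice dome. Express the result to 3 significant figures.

Equal sea-level rise means equal mass of meltwater, i.e. equal mass of ice lost.
Ice mass of Ostith: 7.983×10^14 kg; ice mass of Selith: 1.107×10^18 kg.
Fraction required = 7.983×10^14 / 1.107×10^18 = 7.21×10^-4 → 0.0721 %.

≈ 0.0721 %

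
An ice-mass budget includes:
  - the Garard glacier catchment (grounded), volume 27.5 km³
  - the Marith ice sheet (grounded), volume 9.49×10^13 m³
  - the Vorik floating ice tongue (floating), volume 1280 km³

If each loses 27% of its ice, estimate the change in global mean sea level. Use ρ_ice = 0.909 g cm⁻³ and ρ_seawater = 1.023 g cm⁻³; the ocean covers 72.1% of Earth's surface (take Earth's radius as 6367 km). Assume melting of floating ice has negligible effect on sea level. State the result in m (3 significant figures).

Garard: 0.27 × 27.5 km³ × (909/1023) = 6.598 km³ of water.
Marith: 0.27 × 9.49×10^13 m³ × (909/1023) = 2.277×10^13 m³ of water.
The Vorik floating ice tongue is floating and already displaces its own weight of water, so its melt adds essentially nothing to sea level.
Total added water ≈ 2.277×10^13 m³ over 3.67×10^14 m² → Δh = 0.0620 m.

≈ 0.0620 m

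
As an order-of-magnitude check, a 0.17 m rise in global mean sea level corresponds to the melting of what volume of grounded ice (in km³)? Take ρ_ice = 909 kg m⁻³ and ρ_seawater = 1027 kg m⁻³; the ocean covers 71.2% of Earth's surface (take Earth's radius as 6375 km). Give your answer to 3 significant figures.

Required water volume = Δh × A = 0.17 m × 3.64×10^14 m² = 6.182×10^13 m³ = 6.182×10^4 km³.
Ice volume = water volume × ρ_w/ρ_ice = 6.182×10^4 × 1027/909 = 6.98×10^4 km³.

≈ 6.98×10^4 km³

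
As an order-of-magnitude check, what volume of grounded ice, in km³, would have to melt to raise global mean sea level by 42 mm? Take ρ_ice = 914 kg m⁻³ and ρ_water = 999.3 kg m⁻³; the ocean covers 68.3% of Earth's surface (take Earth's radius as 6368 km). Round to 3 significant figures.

Required water volume = Δh × A = 0.042 m × 3.48×10^14 m² = 1.462×10^13 m³ = 1.462×10^4 km³.
Ice volume = water volume × ρ_w/ρ_ice = 1.462×10^4 × 999.3/914 = 1.60×10^4 km³.

≈ 1.60×10^4 km³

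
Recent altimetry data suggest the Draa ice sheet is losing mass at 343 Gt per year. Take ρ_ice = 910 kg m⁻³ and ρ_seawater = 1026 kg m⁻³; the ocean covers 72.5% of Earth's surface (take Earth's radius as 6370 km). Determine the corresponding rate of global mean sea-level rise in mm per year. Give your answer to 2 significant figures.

ρ_w = 1026 kg m⁻³. Annual water volume added = 343 Gt / ρ_w = 3.430×10^14 kg / 1026 kg m⁻³ = 3.343×10^11 m³.
Δh per year = 3.343×10^11 / 3.70×10^14 = 9.04×10^-4 m = 0.90 mm.

≈ 0.90 mm/yr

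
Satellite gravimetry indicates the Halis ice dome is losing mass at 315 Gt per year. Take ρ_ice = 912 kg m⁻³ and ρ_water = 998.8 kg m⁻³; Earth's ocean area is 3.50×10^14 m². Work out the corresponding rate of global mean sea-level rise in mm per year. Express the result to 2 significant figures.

≈ 0.90 mm/yr

ρ_w = 998.8 kg m⁻³. Annual water volume added = 315 Gt / ρ_w = 3.150×10^14 kg / 998.8 kg m⁻³ = 3.154×10^11 m³.
Δh per year = 3.154×10^11 / 3.50×10^14 = 9.01×10^-4 m = 0.90 mm.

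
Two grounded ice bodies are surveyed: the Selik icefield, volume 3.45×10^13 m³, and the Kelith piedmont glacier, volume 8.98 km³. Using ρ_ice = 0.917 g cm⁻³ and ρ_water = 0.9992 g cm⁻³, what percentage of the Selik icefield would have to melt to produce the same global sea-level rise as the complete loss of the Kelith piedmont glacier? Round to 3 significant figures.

Equal sea-level rise means equal mass of meltwater, i.e. equal mass of ice lost.
Ice mass of Kelith: 8.235×10^12 kg; ice mass of Selik: 3.164×10^16 kg.
Fraction required = 8.235×10^12 / 3.164×10^16 = 2.60×10^-4 → 0.0260 %.

≈ 0.0260 %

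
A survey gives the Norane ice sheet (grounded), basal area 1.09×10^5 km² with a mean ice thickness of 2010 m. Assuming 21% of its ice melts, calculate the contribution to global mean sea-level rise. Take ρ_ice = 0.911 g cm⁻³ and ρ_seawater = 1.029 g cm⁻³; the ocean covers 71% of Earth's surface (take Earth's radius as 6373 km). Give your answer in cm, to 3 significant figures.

Norane: ice volume = 1.09×10^5 km² × 2010 m = 2.191×10^5 km³; 0.21 × 2.191×10^5 × (911/1029) = 4.073×10^4 km³ of water.
Spread over 3.62×10^14 m² of ocean, Δh = 4.073×10^13 / 3.62×10^14 = 0.112 m = 11.2 cm.

≈ 11.2 cm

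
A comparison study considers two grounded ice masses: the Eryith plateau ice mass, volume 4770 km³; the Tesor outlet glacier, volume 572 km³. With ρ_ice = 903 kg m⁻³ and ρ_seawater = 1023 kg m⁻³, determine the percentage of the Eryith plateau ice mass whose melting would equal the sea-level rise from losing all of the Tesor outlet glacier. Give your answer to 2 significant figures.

Equal sea-level rise means equal mass of meltwater, i.e. equal mass of ice lost.
Ice mass of Tesor: 5.165×10^14 kg; ice mass of Eryith: 4.307×10^15 kg.
Fraction required = 5.165×10^14 / 4.307×10^15 = 0.120 → 12 %.

≈ 12 %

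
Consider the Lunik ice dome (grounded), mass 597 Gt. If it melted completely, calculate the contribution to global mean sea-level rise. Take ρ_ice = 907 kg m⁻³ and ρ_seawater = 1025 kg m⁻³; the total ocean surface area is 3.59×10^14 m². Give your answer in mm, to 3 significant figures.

Lunik: 597 Gt = 5.970×10^14 kg; dividing by ρ_w = 1025 kg m⁻³ gives 5.824×10^11 m³ of water.
Spread over 3.59×10^14 m² of ocean, Δh = 5.824×10^11 / 3.59×10^14 = 1.62×10^-3 m = 1.62 mm.

≈ 1.62 mm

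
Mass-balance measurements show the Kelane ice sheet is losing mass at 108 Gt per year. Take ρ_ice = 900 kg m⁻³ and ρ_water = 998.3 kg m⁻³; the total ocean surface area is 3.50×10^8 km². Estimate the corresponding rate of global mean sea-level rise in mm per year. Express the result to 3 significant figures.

≈ 0.309 mm/yr

ρ_w = 998.3 kg m⁻³. Annual water volume added = 108 Gt / ρ_w = 1.080×10^14 kg / 998.3 kg m⁻³ = 1.082×10^11 m³.
Δh per year = 1.082×10^11 / 3.50×10^14 = 3.09×10^-4 m = 0.309 mm.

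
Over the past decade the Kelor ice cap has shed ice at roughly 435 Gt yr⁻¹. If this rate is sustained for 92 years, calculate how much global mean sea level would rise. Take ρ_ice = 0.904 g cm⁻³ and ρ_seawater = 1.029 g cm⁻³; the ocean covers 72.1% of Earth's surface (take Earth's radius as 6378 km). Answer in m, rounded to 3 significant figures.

Total mass lost = 435 Gt/yr × 92 yr = 4.002×10^4 Gt = 4.002×10^16 kg.
ρ_w = 1.029 g cm⁻³ = 1029 kg m⁻³, so water volume = 4.002×10^16 / 1029 = 3.889×10^13 m³.
Δh = 3.889×10^13 / 3.69×10^14 = 0.106 m.

≈ 0.106 m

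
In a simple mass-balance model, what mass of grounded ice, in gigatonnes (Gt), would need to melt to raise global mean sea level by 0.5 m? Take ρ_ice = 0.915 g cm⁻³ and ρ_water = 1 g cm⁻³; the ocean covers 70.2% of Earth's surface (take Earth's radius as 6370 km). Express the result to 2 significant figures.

≈ 1.8×10^5 Gt

Required water volume = Δh × A = 0.5 m × 3.58×10^14 m² = 1.790×10^14 m³.
ρ_w = 1 g cm⁻³ = 1000 kg m⁻³, so the mass of water = 1.790×10^14 m³ × 1000 kg m⁻³ = 1.790×10^17 kg = 1.8×10^5 Gt (and the same mass of ice, by conservation).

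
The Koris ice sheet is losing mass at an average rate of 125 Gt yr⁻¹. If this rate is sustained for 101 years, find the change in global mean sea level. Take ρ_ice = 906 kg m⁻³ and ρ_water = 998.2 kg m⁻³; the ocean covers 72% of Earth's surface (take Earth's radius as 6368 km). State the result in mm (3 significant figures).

≈ 34.5 mm

Total mass lost = 125 Gt/yr × 101 yr = 1.262×10^4 Gt = 1.262×10^16 kg.
ρ_w = 998.2 kg m⁻³, so water volume = 1.262×10^16 / 998.2 = 1.265×10^13 m³.
Δh = 1.265×10^13 / 3.67×10^14 = 0.0345 m = 34.5 mm.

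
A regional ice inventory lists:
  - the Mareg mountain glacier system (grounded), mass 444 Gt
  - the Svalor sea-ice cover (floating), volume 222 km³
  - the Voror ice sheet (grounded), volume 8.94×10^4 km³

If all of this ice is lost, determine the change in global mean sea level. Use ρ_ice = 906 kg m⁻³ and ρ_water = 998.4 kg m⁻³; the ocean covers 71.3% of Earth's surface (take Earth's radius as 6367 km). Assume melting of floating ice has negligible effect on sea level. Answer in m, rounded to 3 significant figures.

≈ 0.225 m

Mareg: 444 Gt = 4.440×10^14 kg; dividing by ρ_w = 998.4 kg m⁻³ gives 4.447×10^11 m³ of water.
The Svalor sea-ice cover is floating and already displaces its own weight of water, so its melt adds essentially nothing to sea level.
Voror: 8.94×10^4 km³ × (906/998.4) = 8.113×10^4 km³ of water.
Total added water ≈ 8.157×10^13 m³ over 3.63×10^14 m² → Δh = 0.225 m.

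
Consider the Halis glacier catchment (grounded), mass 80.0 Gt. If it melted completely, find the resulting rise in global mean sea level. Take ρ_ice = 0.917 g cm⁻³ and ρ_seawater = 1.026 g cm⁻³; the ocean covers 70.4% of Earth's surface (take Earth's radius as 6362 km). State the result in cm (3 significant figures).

≈ 0.0218 cm

Halis: 80.0 Gt = 8.000×10^13 kg; dividing by ρ_w = 1.026 g cm⁻³ = 1026 kg m⁻³ gives 7.797×10^10 m³ of water.
Spread over 3.58×10^14 m² of ocean, Δh = 7.797×10^10 / 3.58×10^14 = 2.18×10^-4 m = 0.0218 cm.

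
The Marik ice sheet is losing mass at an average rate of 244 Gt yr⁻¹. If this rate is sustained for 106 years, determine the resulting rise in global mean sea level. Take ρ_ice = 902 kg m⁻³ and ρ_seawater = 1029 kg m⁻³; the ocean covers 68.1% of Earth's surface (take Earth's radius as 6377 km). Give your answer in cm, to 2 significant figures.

≈ 7.2 cm

Total mass lost = 244 Gt/yr × 106 yr = 2.586×10^4 Gt = 2.586×10^16 kg.
ρ_w = 1029 kg m⁻³, so water volume = 2.586×10^16 / 1029 = 2.514×10^13 m³.
Δh = 2.514×10^13 / 3.48×10^14 = 0.0722 m = 7.2 cm.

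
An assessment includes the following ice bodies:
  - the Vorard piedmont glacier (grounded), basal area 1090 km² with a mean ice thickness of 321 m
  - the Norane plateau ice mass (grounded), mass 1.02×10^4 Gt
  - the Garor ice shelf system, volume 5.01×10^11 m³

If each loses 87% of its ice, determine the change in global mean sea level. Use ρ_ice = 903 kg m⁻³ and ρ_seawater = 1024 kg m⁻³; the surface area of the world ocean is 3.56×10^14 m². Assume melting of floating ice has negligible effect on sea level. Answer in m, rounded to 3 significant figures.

≈ 0.0251 m

Vorard: ice volume = 1090 km² × 321 m = 349.9 km³; 0.87 × 349.9 × (903/1024) = 268.4 km³ of water.
Norane: 0.87 × 1.02×10^4 Gt = 8.874×10^15 kg; dividing by ρ_w = 1024 kg m⁻³ gives 8.666×10^12 m³ of water.
The Garor ice shelf system is floating and already displaces its own weight of water, so its melt adds essentially nothing to sea level.
Total added water ≈ 8.934×10^12 m³ over 3.56×10^14 m² → Δh = 0.0251 m.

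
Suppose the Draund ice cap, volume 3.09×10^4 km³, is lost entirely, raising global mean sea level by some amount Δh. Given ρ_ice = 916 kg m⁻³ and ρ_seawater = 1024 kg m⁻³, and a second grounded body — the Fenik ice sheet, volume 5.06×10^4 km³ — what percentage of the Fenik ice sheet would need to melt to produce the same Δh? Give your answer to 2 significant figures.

Equal sea-level rise means equal mass of meltwater, i.e. equal mass of ice lost.
Ice mass of Draund: 2.830×10^16 kg; ice mass of Fenik: 4.635×10^16 kg.
Fraction required = 2.830×10^16 / 4.635×10^16 = 0.611 → 61 %.

≈ 61 %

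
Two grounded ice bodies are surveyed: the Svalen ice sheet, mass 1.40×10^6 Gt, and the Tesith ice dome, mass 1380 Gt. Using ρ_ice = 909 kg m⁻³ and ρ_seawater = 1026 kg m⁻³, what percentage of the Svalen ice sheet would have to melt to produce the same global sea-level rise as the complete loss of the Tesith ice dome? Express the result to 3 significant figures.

≈ 0.0986 %

Equal sea-level rise means equal mass of meltwater, i.e. equal mass of ice lost.
Ice mass of Tesith: 1.380×10^15 kg; ice mass of Svalen: 1.400×10^18 kg.
Fraction required = 1.380×10^15 / 1.400×10^18 = 9.86×10^-4 → 0.0986 %.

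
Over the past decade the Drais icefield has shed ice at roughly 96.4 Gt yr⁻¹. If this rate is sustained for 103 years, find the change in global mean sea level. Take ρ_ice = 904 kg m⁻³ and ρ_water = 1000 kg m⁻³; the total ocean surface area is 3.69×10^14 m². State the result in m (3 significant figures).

≈ 0.0269 m

Total mass lost = 96.4 Gt/yr × 103 yr = 9929 Gt = 9.929×10^15 kg.
ρ_w = 1000 kg m⁻³, so water volume = 9.929×10^15 / 1000 = 9.929×10^12 m³.
Δh = 9.929×10^12 / 3.69×10^14 = 0.0269 m.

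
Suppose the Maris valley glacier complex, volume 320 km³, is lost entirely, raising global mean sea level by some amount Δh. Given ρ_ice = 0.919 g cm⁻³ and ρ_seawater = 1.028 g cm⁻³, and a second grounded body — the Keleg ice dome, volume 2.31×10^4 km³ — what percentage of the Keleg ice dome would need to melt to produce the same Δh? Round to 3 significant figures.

Equal sea-level rise means equal mass of meltwater, i.e. equal mass of ice lost.
Ice mass of Maris: 2.941×10^14 kg; ice mass of Keleg: 2.123×10^16 kg.
Fraction required = 2.941×10^14 / 2.123×10^16 = 0.0139 → 1.39 %.

≈ 1.39 %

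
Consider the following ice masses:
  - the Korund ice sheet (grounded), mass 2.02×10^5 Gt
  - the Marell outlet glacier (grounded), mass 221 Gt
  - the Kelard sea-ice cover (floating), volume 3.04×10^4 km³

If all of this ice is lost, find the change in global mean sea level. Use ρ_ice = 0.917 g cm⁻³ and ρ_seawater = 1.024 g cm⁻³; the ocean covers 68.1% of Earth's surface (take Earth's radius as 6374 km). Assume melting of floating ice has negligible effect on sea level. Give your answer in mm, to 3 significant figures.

Korund: 2.02×10^5 Gt = 2.020×10^17 kg; dividing by ρ_w = 1.024 g cm⁻³ = 1024 kg m⁻³ gives 1.973×10^14 m³ of water.
Marell: 221 Gt = 2.210×10^14 kg; dividing by ρ_w = 1024 kg m⁻³ gives 2.158×10^11 m³ of water.
The Kelard sea-ice cover is floating and already displaces its own weight of water, so its melt adds essentially nothing to sea level.
Total added water ≈ 1.975×10^14 m³ over 3.48×10^14 m² → Δh = 0.568 m = 568 mm.

≈ 568 mm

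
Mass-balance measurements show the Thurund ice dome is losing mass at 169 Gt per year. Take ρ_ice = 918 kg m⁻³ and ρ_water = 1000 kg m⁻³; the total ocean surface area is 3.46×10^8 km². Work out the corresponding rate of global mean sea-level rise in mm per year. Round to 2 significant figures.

≈ 0.49 mm/yr

ρ_w = 1000 kg m⁻³. Annual water volume added = 169 Gt / ρ_w = 1.690×10^14 kg / 1000 kg m⁻³ = 1.690×10^11 m³.
Δh per year = 1.690×10^11 / 3.46×10^14 = 4.88×10^-4 m = 0.49 mm.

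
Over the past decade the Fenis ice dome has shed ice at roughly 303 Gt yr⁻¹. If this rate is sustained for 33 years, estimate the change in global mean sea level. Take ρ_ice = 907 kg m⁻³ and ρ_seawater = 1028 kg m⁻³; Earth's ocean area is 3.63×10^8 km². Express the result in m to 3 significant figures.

Total mass lost = 303 Gt/yr × 33 yr = 9999 Gt = 9.999×10^15 kg.
ρ_w = 1028 kg m⁻³, so water volume = 9.999×10^15 / 1028 = 9.727×10^12 m³.
Δh = 9.727×10^12 / 3.63×10^14 = 0.0268 m.

≈ 0.0268 m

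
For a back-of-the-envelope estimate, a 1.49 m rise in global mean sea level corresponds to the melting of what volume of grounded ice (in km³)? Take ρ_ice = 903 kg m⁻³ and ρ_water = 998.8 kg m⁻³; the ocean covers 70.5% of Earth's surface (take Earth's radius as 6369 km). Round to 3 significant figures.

≈ 5.92×10^5 km³

Required water volume = Δh × A = 1.49 m × 3.59×10^14 m² = 5.355×10^14 m³ = 5.355×10^5 km³.
Ice volume = water volume × ρ_w/ρ_ice = 5.355×10^5 × 998.8/903 = 5.92×10^5 km³.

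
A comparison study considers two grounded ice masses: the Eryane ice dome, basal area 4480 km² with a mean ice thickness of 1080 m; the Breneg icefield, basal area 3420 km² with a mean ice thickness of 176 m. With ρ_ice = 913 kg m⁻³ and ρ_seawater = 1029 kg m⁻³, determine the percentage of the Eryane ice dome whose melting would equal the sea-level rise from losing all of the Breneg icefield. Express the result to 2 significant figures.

Equal sea-level rise means equal mass of meltwater, i.e. equal mass of ice lost.
Ice mass of Breneg: 5.496×10^14 kg; ice mass of Eryane: 4.417×10^15 kg.
Fraction required = 5.496×10^14 / 4.417×10^15 = 0.124 → 12 %.

≈ 12 %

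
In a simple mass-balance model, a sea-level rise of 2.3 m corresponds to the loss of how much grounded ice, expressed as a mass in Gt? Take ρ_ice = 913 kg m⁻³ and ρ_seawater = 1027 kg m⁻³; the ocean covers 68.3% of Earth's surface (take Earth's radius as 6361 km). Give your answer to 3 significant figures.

≈ 8.20×10^5 Gt

Required water volume = Δh × A = 2.3 m × 3.47×10^14 m² = 7.987×10^14 m³.
ρ_w = 1027 kg m⁻³, so the mass of water = 7.987×10^14 m³ × 1027 kg m⁻³ = 8.203×10^17 kg = 8.20×10^5 Gt (and the same mass of ice, by conservation).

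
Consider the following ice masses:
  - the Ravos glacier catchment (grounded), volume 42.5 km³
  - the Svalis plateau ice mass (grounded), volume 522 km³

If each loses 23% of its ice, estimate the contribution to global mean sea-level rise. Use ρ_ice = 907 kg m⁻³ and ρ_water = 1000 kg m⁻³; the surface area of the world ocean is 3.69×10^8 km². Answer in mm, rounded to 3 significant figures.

Ravos: 0.23 × 42.5 km³ × (907/1000) = 8.866 km³ of water.
Svalis: 0.23 × 522 km³ × (907/1000) = 108.9 km³ of water.
Total added water ≈ 1.178×10^11 m³ over 3.69×10^14 m² → Δh = 3.19×10^-4 m = 0.319 mm.

≈ 0.319 mm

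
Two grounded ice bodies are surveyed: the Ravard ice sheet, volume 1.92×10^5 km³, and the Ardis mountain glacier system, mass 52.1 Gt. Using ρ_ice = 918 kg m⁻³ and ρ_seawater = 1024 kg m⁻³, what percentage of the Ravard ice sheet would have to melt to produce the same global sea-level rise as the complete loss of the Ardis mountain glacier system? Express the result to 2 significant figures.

Equal sea-level rise means equal mass of meltwater, i.e. equal mass of ice lost.
Ice mass of Ardis: 5.210×10^13 kg; ice mass of Ravard: 1.763×10^17 kg.
Fraction required = 5.210×10^13 / 1.763×10^17 = 2.96×10^-4 → 0.030 %.

≈ 0.030 %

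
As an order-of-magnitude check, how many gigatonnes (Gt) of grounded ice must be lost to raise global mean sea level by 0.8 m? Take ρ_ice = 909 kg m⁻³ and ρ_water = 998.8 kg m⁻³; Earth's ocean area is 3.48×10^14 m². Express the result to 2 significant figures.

Required water volume = Δh × A = 0.8 m × 3.48×10^14 m² = 2.784×10^14 m³.
ρ_w = 998.8 kg m⁻³, so the mass of water = 2.784×10^14 m³ × 998.8 kg m⁻³ = 2.781×10^17 kg = 2.8×10^5 Gt (and the same mass of ice, by conservation).

≈ 2.8×10^5 Gt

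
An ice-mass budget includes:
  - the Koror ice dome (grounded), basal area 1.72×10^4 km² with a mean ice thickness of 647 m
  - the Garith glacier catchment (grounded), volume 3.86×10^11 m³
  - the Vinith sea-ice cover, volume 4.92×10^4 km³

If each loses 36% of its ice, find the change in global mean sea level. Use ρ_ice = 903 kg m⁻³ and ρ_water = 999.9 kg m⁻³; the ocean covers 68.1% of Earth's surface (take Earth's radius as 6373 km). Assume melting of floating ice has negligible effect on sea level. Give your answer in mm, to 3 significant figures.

≈ 10.8 mm

Koror: ice volume = 1.72×10^4 km² × 647 m = 1.113×10^4 km³; 0.36 × 1.113×10^4 × (903/999.9) = 3618 km³ of water.
Garith: 0.36 × 3.86×10^11 m³ × (903/999.9) = 1.255×10^11 m³ of water.
The Vinith sea-ice cover is floating and already displaces its own weight of water, so its melt adds essentially nothing to sea level.
Total added water ≈ 3.743×10^12 m³ over 3.48×10^14 m² → Δh = 0.0108 m = 10.8 mm.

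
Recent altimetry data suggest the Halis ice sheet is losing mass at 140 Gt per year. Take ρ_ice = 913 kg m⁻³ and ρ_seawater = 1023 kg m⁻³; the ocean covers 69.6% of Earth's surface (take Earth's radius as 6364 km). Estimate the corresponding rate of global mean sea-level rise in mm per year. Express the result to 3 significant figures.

≈ 0.386 mm/yr

ρ_w = 1023 kg m⁻³. Annual water volume added = 140 Gt / ρ_w = 1.400×10^14 kg / 1023 kg m⁻³ = 1.369×10^11 m³.
Δh per year = 1.369×10^11 / 3.54×10^14 = 3.86×10^-4 m = 0.386 mm.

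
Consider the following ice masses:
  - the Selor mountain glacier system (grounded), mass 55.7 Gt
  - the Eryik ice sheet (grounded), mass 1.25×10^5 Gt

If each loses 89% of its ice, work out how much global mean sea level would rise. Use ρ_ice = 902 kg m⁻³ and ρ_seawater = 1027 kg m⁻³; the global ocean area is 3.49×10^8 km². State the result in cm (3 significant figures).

Selor: 0.89 × 55.7 Gt = 4.957×10^13 kg; dividing by ρ_w = 1027 kg m⁻³ gives 4.827×10^10 m³ of water.
Eryik: 0.89 × 1.25×10^5 Gt = 1.112×10^17 kg; dividing by ρ_w = 1027 kg m⁻³ gives 1.083×10^14 m³ of water.
Total added water ≈ 1.084×10^14 m³ over 3.49×10^14 m² → Δh = 0.311 m = 31.1 cm.

≈ 31.1 cm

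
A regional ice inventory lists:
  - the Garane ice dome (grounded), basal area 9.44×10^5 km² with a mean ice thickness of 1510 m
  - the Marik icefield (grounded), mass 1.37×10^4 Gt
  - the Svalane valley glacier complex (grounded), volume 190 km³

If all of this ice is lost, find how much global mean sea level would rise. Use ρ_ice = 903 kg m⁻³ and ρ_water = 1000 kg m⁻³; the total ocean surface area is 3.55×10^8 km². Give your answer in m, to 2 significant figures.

Garane: ice volume = 9.44×10^5 km² × 1510 m = 1.425×10^6 km³; 1.425×10^6 × (903/1000) = 1.287×10^6 km³ of water.
Marik: 1.37×10^4 Gt = 1.370×10^16 kg; dividing by ρ_w = 1000 kg m⁻³ gives 1.370×10^13 m³ of water.
Svalane: 190 km³ × (903/1000) = 171.6 km³ of water.
Total added water ≈ 1.301×10^15 m³ over 3.55×10^14 m² → Δh = 3.66 m.

≈ 3.7 m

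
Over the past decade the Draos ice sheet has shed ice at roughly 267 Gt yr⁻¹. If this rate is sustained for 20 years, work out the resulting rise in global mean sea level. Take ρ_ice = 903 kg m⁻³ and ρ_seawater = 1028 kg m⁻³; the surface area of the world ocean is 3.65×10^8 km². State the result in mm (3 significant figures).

≈ 14.2 mm

Total mass lost = 267 Gt/yr × 20 yr = 5340 Gt = 5.340×10^15 kg.
ρ_w = 1028 kg m⁻³, so water volume = 5.340×10^15 / 1028 = 5.195×10^12 m³.
Δh = 5.195×10^12 / 3.65×10^14 = 0.0142 m = 14.2 mm.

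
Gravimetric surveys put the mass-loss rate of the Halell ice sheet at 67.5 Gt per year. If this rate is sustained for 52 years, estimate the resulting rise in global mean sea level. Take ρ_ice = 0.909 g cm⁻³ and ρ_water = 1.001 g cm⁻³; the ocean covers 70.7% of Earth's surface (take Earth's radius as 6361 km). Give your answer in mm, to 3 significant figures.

≈ 9.75 mm

Total mass lost = 67.5 Gt/yr × 52 yr = 3510 Gt = 3.510×10^15 kg.
ρ_w = 1.001 g cm⁻³ = 1001 kg m⁻³, so water volume = 3.510×10^15 / 1001 = 3.506×10^12 m³.
Δh = 3.506×10^12 / 3.59×10^14 = 9.75×10^-3 m = 9.75 mm.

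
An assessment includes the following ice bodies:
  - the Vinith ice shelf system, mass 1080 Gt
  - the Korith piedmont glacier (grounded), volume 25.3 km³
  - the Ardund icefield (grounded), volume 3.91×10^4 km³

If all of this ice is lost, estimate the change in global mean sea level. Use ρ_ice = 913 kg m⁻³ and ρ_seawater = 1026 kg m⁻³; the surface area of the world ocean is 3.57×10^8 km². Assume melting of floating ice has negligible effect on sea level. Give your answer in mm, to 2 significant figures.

≈ 98 mm

The Vinith ice shelf system is floating and already displaces its own weight of water, so its melt adds essentially nothing to sea level.
Korith: 25.3 km³ × (913/1026) = 22.51 km³ of water.
Ardund: 3.91×10^4 km³ × (913/1026) = 3.479×10^4 km³ of water.
Total added water ≈ 3.482×10^13 m³ over 3.57×10^14 m² → Δh = 0.0975 m = 98 mm.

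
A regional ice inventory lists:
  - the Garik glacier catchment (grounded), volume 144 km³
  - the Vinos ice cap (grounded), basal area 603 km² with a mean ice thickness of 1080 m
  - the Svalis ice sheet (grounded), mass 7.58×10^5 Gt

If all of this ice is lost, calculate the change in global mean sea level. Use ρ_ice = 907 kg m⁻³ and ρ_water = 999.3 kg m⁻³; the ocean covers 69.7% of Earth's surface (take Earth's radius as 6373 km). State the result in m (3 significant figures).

≈ 2.13 m

Garik: 144 km³ × (907/999.3) = 130.7 km³ of water.
Vinos: ice volume = 603 km² × 1080 m = 651.2 km³; 651.2 × (907/999.3) = 591.1 km³ of water.
Svalis: 7.58×10^5 Gt = 7.580×10^17 kg; dividing by ρ_w = 999.3 kg m⁻³ gives 7.585×10^14 m³ of water.
Total added water ≈ 7.593×10^14 m³ over 3.56×10^14 m² → Δh = 2.13 m.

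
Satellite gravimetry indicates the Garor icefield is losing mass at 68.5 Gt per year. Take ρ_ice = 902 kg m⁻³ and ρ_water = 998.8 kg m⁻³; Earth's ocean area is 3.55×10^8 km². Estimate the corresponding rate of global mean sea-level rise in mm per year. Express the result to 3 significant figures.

ρ_w = 998.8 kg m⁻³. Annual water volume added = 68.5 Gt / ρ_w = 6.850×10^13 kg / 998.8 kg m⁻³ = 6.858×10^10 m³.
Δh per year = 6.858×10^10 / 3.55×10^14 = 1.93×10^-4 m = 0.193 mm.

≈ 0.193 mm/yr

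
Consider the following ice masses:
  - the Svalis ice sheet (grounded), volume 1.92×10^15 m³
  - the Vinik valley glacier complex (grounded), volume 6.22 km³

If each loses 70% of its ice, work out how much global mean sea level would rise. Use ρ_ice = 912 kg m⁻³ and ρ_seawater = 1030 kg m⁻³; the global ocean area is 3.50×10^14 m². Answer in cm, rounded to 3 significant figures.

≈ 340 cm

Svalis: 0.7 × 1.92×10^15 m³ × (912/1030) = 1.190×10^15 m³ of water.
Vinik: 0.7 × 6.22 km³ × (912/1030) = 3.855 km³ of water.
Total added water ≈ 1.190×10^15 m³ over 3.50×10^14 m² → Δh = 3.40 m = 340 cm.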